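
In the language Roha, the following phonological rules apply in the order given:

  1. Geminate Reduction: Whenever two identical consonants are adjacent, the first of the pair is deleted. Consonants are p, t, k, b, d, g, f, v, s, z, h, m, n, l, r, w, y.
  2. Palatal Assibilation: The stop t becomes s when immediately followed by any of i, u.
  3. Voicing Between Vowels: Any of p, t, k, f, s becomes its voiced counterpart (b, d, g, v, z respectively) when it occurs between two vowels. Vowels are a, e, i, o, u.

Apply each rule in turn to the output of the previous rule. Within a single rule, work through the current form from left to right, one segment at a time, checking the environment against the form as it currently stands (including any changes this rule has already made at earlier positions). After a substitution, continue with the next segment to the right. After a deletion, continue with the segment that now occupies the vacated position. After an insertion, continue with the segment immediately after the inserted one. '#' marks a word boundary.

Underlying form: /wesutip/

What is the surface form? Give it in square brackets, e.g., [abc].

1 Geminate Reduction: no change — [wesutip]
2 Palatal Assibilation: [wesutip] → [wesusip]
3 Voicing Between Vowels: [wesusip] → [wezuzip]

[wezuzip]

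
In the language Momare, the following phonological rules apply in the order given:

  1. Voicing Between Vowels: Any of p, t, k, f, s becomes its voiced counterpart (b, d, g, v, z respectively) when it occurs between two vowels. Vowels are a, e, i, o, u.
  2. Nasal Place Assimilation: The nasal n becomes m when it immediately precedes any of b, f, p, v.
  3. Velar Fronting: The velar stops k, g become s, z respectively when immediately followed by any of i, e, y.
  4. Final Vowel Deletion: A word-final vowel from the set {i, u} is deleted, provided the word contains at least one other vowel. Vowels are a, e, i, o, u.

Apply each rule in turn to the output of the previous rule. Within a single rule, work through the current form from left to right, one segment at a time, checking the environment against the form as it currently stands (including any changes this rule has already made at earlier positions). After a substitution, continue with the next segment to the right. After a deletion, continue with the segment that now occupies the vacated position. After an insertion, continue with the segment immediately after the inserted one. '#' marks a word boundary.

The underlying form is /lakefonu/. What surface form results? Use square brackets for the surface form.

[lazevon]

1 Voicing Between Vowels: [lakefonu] → [lagevonu]
2 Nasal Place Assimilation: no change — [lagevonu]
3 Velar Fronting: [lagevonu] → [lazevonu]
4 Final Vowel Deletion: [lazevonu] → [lazevon]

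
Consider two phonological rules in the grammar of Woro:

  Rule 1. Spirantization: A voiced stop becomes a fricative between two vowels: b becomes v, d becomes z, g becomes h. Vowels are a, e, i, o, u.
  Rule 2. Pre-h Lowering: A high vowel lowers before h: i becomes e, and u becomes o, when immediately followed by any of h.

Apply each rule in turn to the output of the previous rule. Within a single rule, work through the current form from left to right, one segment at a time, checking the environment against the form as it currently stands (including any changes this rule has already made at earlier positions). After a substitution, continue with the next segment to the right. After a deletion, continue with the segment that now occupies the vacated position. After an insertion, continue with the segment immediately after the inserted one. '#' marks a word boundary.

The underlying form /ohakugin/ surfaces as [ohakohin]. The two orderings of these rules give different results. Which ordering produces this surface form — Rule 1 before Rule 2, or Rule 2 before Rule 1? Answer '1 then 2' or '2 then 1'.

1 then 2

Order 1 then 2:
  1 Spirantization: [ohakugin] → [ohakuhin]
  2 Pre-h Lowering: [ohakuhin] → [ohakohin]
  result: [ohakohin]
Order 2 then 1:
  2 Pre-h Lowering: no change — [ohakugin]
  1 Spirantization: [ohakugin] → [ohakuhin]
  result: [ohakuhin]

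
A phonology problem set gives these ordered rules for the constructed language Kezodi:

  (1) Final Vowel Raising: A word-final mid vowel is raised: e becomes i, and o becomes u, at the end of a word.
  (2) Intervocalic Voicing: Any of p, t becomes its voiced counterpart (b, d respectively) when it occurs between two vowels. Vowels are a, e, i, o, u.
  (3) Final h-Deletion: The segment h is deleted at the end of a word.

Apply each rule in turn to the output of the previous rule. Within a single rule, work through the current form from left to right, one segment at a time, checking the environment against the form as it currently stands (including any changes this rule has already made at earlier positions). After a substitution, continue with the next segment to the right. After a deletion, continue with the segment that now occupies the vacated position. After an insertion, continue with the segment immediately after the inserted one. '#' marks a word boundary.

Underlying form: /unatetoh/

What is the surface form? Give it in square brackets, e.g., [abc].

[unadedo]

(1) Final Vowel Raising: no change — [unatetoh]
(2) Intervocalic Voicing: [unatetoh] → [unadedoh]
(3) Final h-Deletion: [unadedoh] → [unadedo]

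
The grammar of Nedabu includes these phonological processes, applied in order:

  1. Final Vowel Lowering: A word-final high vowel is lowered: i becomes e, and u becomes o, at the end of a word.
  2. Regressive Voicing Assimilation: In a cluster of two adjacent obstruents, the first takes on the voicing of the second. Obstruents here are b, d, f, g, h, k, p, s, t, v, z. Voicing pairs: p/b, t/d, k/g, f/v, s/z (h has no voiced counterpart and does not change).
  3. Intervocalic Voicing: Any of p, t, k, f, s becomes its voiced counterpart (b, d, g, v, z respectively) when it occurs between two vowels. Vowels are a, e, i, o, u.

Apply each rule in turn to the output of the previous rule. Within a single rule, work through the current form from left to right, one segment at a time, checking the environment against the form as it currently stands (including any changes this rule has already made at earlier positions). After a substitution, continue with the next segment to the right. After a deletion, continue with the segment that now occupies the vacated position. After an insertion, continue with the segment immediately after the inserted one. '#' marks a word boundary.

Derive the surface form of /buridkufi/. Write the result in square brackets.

[buritkuve]

1 Final Vowel Lowering: [buridkufi] → [buridkufe]
2 Regressive Voicing Assimilation: [buridkufe] → [buritkufe]
3 Intervocalic Voicing: [buritkufe] → [buritkuve]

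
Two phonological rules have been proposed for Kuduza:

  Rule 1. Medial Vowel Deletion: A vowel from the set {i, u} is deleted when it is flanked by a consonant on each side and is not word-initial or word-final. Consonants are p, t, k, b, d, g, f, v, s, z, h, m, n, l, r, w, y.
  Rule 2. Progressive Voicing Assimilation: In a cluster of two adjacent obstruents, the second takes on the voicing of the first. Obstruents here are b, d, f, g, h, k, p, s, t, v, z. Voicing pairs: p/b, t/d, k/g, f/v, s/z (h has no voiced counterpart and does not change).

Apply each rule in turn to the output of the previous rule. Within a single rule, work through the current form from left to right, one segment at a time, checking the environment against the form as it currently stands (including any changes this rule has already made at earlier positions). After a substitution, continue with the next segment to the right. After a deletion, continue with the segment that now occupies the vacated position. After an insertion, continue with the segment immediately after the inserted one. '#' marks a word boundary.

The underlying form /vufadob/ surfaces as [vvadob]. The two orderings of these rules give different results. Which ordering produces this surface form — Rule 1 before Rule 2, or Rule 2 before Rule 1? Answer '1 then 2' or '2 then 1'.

1 then 2

Order 1 then 2:
  1 Medial Vowel Deletion: [vufadob] → [vfadob]
  2 Progressive Voicing Assimilation: [vfadob] → [vvadob]
  result: [vvadob]
Order 2 then 1:
  2 Progressive Voicing Assimilation: no change — [vufadob]
  1 Medial Vowel Deletion: [vufadob] → [vfadob]
  result: [vfadob]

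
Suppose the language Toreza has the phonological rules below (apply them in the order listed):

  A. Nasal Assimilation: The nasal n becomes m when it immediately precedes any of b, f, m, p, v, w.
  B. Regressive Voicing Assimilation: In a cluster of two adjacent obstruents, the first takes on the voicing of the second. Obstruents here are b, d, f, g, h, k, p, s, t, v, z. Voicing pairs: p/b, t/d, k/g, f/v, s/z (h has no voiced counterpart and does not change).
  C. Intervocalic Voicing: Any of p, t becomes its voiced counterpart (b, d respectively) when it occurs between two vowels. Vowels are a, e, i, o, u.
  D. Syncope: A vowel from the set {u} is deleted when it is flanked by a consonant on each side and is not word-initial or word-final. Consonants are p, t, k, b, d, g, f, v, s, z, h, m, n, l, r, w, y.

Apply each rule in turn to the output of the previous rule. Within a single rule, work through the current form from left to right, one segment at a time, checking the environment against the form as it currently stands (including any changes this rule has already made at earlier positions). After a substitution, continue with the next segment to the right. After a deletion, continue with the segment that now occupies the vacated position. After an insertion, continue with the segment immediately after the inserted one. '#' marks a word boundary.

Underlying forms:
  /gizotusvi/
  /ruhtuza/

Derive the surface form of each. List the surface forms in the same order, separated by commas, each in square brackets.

[gizodzvi], [rhtza]

/gizotusvi/:
  A Nasal Assimilation: no change — [gizotusvi]
  B Regressive Voicing Assimilation: [gizotusvi] → [gizotuzvi]
  C Intervocalic Voicing: [gizotuzvi] → [gizoduzvi]
  D Syncope: [gizoduzvi] → [gizodzvi]
/ruhtuza/:
  A Nasal Assimilation: no change — [ruhtuza]
  B Regressive Voicing Assimilation: no change — [ruhtuza]
  C Intervocalic Voicing: no change — [ruhtuza]
  D Syncope: [ruhtuza] → [rhtza]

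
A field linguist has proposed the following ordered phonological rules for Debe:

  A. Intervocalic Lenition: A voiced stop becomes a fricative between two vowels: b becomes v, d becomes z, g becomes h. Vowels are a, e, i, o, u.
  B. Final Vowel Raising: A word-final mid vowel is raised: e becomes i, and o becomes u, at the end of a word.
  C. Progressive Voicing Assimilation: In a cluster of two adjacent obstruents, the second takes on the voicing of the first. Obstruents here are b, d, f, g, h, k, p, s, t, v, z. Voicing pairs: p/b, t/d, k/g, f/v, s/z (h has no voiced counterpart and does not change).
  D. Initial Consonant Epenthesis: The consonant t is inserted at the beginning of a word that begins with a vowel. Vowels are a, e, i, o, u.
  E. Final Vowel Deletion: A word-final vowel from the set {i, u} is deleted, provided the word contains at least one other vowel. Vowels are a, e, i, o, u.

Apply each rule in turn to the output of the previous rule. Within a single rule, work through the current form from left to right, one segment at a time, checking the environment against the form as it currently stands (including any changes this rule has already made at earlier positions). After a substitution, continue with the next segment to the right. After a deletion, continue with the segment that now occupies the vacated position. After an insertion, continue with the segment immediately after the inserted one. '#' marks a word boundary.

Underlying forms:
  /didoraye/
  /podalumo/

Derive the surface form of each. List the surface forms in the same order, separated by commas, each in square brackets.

/didoraye/:
  A Intervocalic Lenition: [didoraye] → [dizoraye]
  B Final Vowel Raising: [dizoraye] → [dizorayi]
  C Progressive Voicing Assimilation: no change — [dizorayi]
  D Initial Consonant Epenthesis: no change — [dizorayi]
  E Final Vowel Deletion: [dizorayi] → [dizoray]
/podalumo/:
  A Intervocalic Lenition: [podalumo] → [pozalumo]
  B Final Vowel Raising: [pozalumo] → [pozalumu]
  C Progressive Voicing Assimilation: no change — [pozalumu]
  D Initial Consonant Epenthesis: no change — [pozalumu]
  E Final Vowel Deletion: [pozalumu] → [pozalum]

[dizoray], [pozalum]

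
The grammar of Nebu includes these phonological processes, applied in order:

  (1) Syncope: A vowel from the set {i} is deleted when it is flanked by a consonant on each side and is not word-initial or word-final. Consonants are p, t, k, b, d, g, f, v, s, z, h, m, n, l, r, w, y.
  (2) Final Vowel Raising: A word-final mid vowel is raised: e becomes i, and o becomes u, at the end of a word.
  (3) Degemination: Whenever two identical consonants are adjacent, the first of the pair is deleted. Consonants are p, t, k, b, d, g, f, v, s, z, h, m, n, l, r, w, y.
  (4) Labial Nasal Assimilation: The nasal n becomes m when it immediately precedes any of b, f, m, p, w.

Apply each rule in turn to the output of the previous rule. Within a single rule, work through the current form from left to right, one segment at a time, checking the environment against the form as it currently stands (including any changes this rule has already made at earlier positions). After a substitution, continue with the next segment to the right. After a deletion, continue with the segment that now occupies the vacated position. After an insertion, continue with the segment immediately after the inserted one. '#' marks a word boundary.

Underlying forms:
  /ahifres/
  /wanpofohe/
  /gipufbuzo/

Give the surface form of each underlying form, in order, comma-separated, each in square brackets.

[ahfres], [wampofohi], [gpufbuzu]

/ahifres/:
  (1) Syncope: [ahifres] → [ahfres]
  (2) Final Vowel Raising: no change — [ahfres]
  (3) Degemination: no change — [ahfres]
  (4) Labial Nasal Assimilation: no change — [ahfres]
/wanpofohe/:
  (1) Syncope: no change — [wanpofohe]
  (2) Final Vowel Raising: [wanpofohe] → [wanpofohi]
  (3) Degemination: no change — [wanpofohi]
  (4) Labial Nasal Assimilation: [wanpofohi] → [wampofohi]
/gipufbuzo/:
  (1) Syncope: [gipufbuzo] → [gpufbuzo]
  (2) Final Vowel Raising: [gpufbuzo] → [gpufbuzu]
  (3) Degemination: no change — [gpufbuzu]
  (4) Labial Nasal Assimilation: no change — [gpufbuzu]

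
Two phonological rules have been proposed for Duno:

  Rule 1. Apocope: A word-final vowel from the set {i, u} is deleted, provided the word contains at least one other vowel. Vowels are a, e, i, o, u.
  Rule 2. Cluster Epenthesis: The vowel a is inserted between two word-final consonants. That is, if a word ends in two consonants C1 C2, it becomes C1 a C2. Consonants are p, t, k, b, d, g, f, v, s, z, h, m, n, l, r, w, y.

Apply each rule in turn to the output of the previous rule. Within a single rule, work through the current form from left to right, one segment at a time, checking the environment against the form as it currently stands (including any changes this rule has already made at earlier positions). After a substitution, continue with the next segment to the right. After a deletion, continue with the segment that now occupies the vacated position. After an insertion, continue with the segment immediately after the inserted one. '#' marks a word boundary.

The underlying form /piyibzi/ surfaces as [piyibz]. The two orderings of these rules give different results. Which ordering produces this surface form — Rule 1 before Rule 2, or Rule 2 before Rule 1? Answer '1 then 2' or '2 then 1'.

2 then 1

Order 1 then 2:
  1 Apocope: [piyibzi] → [piyibz]
  2 Cluster Epenthesis: [piyibz] → [piyibaz]
  result: [piyibaz]
Order 2 then 1:
  2 Cluster Epenthesis: no change — [piyibzi]
  1 Apocope: [piyibzi] → [piyibz]
  result: [piyibz]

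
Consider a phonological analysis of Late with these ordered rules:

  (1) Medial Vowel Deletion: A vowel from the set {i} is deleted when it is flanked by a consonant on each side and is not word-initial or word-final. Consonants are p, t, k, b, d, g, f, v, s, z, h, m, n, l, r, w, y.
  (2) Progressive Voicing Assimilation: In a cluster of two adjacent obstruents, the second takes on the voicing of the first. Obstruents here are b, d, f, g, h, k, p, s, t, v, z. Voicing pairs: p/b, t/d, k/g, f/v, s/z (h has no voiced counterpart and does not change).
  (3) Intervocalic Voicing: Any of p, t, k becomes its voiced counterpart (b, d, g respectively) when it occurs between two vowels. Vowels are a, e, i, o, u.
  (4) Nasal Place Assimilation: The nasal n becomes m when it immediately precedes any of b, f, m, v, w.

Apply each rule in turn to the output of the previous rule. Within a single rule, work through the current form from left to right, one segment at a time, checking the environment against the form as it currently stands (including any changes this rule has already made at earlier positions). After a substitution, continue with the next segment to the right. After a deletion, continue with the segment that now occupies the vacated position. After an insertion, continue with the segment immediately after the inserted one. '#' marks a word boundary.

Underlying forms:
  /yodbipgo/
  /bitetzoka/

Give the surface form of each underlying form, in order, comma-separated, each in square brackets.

/yodbipgo/:
  (1) Medial Vowel Deletion: [yodbipgo] → [yodbpgo]
  (2) Progressive Voicing Assimilation: [yodbpgo] → [yodbbgo]
  (3) Intervocalic Voicing: no change — [yodbbgo]
  (4) Nasal Place Assimilation: no change — [yodbbgo]
/bitetzoka/:
  (1) Medial Vowel Deletion: [bitetzoka] → [btetzoka]
  (2) Progressive Voicing Assimilation: [btetzoka] → [bdetsoka]
  (3) Intervocalic Voicing: [bdetsoka] → [bdetsoga]
  (4) Nasal Place Assimilation: no change — [bdetsoga]

[yodbbgo], [bdetsoga]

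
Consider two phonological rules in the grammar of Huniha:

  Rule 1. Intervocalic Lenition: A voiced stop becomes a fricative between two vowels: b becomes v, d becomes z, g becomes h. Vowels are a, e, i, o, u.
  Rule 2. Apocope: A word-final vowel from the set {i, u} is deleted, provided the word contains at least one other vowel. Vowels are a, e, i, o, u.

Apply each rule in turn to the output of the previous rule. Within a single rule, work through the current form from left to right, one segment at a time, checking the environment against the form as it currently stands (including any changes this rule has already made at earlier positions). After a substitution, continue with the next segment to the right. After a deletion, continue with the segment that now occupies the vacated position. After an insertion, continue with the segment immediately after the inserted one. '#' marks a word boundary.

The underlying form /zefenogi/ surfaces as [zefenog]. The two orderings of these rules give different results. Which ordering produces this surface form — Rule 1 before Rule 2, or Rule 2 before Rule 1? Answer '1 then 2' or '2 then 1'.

2 then 1

Order 1 then 2:
  1 Intervocalic Lenition: [zefenogi] → [zefenohi]
  2 Apocope: [zefenohi] → [zefenoh]
  result: [zefenoh]
Order 2 then 1:
  2 Apocope: [zefenogi] → [zefenog]
  1 Intervocalic Lenition: no change — [zefenog]
  result: [zefenog]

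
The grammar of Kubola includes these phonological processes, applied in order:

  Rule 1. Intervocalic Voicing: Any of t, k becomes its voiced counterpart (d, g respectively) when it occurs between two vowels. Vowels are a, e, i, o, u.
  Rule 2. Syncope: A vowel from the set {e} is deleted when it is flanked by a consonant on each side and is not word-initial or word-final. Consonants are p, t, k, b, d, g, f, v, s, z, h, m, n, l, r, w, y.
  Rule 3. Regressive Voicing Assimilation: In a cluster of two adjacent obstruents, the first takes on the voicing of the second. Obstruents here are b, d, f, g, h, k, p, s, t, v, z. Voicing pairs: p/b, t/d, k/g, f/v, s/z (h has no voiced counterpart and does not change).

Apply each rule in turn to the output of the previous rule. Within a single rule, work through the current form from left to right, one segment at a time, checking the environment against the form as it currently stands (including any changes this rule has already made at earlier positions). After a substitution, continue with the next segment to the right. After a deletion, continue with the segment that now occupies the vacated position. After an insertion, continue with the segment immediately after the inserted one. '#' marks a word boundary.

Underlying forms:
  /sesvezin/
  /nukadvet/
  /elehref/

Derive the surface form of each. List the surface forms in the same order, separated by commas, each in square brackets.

/sesvezin/:
  Rule 1 Intervocalic Voicing: no change — [sesvezin]
  Rule 2 Syncope: [sesvezin] → [ssvzin]
  Rule 3 Regressive Voicing Assimilation: [ssvzin] → [szvzin]
/nukadvet/:
  Rule 1 Intervocalic Voicing: [nukadvet] → [nugadvet]
  Rule 2 Syncope: [nugadvet] → [nugadvt]
  Rule 3 Regressive Voicing Assimilation: [nugadvt] → [nugadft]
/elehref/:
  Rule 1 Intervocalic Voicing: no change — [elehref]
  Rule 2 Syncope: [elehref] → [elhrf]
  Rule 3 Regressive Voicing Assimilation: no change — [elhrf]

[szvzin], [nugadft], [elhrf]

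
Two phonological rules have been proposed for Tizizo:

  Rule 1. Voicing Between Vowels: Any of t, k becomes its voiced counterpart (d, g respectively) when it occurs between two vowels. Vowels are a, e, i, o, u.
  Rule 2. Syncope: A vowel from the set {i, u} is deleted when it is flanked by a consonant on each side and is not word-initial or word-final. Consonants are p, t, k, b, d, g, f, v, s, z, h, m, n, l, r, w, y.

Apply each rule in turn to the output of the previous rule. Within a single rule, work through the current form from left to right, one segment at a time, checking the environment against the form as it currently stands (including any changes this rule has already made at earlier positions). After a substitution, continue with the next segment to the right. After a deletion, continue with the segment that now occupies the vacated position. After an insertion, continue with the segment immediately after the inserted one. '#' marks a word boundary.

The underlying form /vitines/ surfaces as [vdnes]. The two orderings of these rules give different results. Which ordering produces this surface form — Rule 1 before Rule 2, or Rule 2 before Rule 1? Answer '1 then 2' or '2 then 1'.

1 then 2

Order 1 then 2:
  1 Voicing Between Vowels: [vitines] → [vidines]
  2 Syncope: [vidines] → [vdnes]
  result: [vdnes]
Order 2 then 1:
  2 Syncope: [vitines] → [vtnes]
  1 Voicing Between Vowels: no change — [vtnes]
  result: [vtnes]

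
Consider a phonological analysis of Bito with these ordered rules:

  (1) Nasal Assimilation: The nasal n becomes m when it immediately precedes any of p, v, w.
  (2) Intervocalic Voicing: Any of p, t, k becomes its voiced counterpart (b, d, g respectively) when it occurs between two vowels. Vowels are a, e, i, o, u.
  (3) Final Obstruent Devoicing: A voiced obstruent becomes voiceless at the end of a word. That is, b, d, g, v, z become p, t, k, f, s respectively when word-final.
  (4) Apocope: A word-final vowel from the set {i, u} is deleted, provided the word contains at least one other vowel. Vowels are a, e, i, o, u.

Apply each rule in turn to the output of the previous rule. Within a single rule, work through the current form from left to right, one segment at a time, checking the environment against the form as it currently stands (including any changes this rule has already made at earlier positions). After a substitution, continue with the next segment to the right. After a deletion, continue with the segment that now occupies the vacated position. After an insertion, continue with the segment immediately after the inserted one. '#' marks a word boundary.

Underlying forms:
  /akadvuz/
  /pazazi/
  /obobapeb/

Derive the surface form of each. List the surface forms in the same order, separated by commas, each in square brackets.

/akadvuz/:
  (1) Nasal Assimilation: no change — [akadvuz]
  (2) Intervocalic Voicing: [akadvuz] → [agadvuz]
  (3) Final Obstruent Devoicing: [agadvuz] → [agadvus]
  (4) Apocope: no change — [agadvus]
/pazazi/:
  (1) Nasal Assimilation: no change — [pazazi]
  (2) Intervocalic Voicing: no change — [pazazi]
  (3) Final Obstruent Devoicing: no change — [pazazi]
  (4) Apocope: [pazazi] → [pazaz]
/obobapeb/:
  (1) Nasal Assimilation: no change — [obobapeb]
  (2) Intervocalic Voicing: [obobapeb] → [obobabeb]
  (3) Final Obstruent Devoicing: [obobabeb] → [obobabep]
  (4) Apocope: no change — [obobabep]

[agadvus], [pazaz], [obobabep]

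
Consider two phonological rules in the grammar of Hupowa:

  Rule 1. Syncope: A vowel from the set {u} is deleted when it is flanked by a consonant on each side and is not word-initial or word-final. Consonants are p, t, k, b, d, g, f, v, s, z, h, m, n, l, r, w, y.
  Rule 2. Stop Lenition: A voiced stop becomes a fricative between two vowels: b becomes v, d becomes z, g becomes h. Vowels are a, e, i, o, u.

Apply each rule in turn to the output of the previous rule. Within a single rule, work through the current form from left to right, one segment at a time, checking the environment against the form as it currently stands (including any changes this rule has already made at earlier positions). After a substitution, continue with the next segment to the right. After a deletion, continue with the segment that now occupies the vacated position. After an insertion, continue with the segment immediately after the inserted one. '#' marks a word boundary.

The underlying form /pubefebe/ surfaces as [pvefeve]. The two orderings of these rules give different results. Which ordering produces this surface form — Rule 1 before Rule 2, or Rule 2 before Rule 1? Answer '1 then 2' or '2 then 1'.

2 then 1

Order 1 then 2:
  1 Syncope: [pubefebe] → [pbefebe]
  2 Stop Lenition: [pbefebe] → [pbefeve]
  result: [pbefeve]
Order 2 then 1:
  2 Stop Lenition: [pubefebe] → [puvefeve]
  1 Syncope: [puvefeve] → [pvefeve]
  result: [pvefeve]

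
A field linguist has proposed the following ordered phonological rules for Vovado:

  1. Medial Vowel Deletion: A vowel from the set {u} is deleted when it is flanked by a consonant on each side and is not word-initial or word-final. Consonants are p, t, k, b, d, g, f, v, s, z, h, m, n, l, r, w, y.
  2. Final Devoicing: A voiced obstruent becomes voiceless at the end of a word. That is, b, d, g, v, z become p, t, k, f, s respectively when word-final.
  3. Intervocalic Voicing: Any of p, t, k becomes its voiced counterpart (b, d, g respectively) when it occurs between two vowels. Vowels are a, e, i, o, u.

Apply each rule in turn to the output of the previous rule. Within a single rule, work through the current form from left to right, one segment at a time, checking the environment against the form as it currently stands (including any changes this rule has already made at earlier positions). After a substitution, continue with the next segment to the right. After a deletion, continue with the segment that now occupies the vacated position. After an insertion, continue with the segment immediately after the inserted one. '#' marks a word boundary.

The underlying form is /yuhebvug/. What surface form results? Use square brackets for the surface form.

1 Medial Vowel Deletion: [yuhebvug] → [yhebvg]
2 Final Devoicing: [yhebvg] → [yhebvk]
3 Intervocalic Voicing: no change — [yhebvk]

[yhebvk]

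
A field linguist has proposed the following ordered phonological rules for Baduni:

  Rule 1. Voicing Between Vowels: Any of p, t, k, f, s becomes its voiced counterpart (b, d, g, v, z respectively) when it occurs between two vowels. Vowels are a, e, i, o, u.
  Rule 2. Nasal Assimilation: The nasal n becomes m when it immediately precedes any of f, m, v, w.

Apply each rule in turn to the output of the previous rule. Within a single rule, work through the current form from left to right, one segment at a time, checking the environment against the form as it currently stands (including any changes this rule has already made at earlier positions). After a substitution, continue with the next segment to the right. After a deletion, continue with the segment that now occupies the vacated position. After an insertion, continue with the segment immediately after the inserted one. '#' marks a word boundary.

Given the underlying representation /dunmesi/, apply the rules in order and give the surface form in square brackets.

Rule 1 Voicing Between Vowels: [dunmesi] → [dunmezi]
Rule 2 Nasal Assimilation: [dunmezi] → [dummezi]

[dummezi]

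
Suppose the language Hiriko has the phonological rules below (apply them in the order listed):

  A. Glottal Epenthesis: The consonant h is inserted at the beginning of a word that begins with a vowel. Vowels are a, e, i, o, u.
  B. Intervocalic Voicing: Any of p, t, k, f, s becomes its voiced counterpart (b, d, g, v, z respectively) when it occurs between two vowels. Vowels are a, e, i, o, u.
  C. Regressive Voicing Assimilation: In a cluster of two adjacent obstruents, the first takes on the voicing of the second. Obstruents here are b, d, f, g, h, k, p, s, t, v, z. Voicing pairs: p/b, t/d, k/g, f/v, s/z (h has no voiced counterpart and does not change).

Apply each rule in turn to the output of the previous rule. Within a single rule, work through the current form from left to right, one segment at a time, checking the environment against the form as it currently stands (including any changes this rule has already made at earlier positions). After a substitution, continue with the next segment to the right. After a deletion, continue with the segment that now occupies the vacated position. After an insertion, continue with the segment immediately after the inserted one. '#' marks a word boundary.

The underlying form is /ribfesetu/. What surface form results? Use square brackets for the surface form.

[ripfezedu]

A Glottal Epenthesis: no change — [ribfesetu]
B Intervocalic Voicing: [ribfesetu] → [ribfezedu]
C Regressive Voicing Assimilation: [ribfezedu] → [ripfezedu]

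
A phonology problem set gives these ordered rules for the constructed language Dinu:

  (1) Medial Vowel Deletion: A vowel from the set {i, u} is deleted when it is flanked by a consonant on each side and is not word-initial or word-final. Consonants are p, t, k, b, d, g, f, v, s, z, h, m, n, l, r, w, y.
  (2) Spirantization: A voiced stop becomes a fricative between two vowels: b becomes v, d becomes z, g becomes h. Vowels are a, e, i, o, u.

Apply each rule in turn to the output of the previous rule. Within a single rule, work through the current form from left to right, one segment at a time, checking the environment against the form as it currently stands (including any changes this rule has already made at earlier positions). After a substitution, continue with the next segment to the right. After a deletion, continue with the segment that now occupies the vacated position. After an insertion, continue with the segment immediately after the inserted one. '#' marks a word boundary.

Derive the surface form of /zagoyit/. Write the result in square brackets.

(1) Medial Vowel Deletion: [zagoyit] → [zagoyt]
(2) Spirantization: [zagoyt] → [zahoyt]

[zahoyt]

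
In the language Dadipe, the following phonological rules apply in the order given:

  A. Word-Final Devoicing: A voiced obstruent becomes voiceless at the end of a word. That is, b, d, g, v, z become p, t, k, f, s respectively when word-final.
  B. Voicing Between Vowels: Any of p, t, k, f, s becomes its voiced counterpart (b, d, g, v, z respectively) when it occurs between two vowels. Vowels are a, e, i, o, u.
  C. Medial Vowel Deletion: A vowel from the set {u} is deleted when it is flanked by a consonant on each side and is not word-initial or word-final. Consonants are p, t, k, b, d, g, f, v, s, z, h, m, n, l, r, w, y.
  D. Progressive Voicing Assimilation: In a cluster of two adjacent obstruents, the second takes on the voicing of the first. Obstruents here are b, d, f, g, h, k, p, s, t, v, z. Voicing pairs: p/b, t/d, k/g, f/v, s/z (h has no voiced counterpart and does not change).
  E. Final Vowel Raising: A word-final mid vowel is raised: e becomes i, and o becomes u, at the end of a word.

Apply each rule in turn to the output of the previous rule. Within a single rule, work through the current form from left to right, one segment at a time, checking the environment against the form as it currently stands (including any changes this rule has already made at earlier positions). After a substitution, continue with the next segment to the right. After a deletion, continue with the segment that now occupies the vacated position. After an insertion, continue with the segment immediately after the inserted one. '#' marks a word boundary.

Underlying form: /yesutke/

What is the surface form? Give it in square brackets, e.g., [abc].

A Word-Final Devoicing: no change — [yesutke]
B Voicing Between Vowels: [yesutke] → [yezutke]
C Medial Vowel Deletion: [yezutke] → [yeztke]
D Progressive Voicing Assimilation: [yeztke] → [yezdge]
E Final Vowel Raising: [yezdge] → [yezdgi]

[yezdgi]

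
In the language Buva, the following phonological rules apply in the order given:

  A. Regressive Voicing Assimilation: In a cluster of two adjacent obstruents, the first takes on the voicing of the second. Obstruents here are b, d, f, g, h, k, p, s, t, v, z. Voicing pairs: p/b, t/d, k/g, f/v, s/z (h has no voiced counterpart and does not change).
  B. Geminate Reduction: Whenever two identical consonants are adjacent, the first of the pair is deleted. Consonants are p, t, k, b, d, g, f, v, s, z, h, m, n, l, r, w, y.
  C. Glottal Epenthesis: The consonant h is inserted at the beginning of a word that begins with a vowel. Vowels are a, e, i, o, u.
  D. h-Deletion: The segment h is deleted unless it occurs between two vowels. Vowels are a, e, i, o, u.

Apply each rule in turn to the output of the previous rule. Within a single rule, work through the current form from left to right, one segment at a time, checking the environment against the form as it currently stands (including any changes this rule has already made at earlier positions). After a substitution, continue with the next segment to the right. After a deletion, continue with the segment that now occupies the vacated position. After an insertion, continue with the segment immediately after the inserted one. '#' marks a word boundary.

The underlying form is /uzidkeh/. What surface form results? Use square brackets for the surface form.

[uzitke]

A Regressive Voicing Assimilation: [uzidkeh] → [uzitkeh]
B Geminate Reduction: no change — [uzitkeh]
C Glottal Epenthesis: [uzitkeh] → [huzitkeh]
D h-Deletion: [huzitkeh] → [uzitke]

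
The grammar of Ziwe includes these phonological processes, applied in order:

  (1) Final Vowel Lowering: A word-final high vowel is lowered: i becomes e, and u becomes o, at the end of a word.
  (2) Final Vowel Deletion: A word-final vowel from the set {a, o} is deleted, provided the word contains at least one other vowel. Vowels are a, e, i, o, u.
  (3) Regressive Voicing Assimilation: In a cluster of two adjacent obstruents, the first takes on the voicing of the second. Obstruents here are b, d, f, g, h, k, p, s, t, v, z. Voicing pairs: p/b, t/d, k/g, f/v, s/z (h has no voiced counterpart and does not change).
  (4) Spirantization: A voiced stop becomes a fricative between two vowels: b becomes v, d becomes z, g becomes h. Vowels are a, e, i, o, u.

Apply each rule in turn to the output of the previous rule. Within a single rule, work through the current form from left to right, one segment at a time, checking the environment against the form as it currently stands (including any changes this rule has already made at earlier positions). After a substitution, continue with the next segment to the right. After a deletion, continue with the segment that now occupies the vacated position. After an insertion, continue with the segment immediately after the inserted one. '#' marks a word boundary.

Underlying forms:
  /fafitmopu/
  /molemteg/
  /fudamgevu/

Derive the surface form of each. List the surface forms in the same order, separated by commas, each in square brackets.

/fafitmopu/:
  (1) Final Vowel Lowering: [fafitmopu] → [fafitmopo]
  (2) Final Vowel Deletion: [fafitmopo] → [fafitmop]
  (3) Regressive Voicing Assimilation: no change — [fafitmop]
  (4) Spirantization: no change — [fafitmop]
/molemteg/:
  (1) Final Vowel Lowering: no change — [molemteg]
  (2) Final Vowel Deletion: no change — [molemteg]
  (3) Regressive Voicing Assimilation: no change — [molemteg]
  (4) Spirantization: no change — [molemteg]
/fudamgevu/:
  (1) Final Vowel Lowering: [fudamgevu] → [fudamgevo]
  (2) Final Vowel Deletion: [fudamgevo] → [fudamgev]
  (3) Regressive Voicing Assimilation: no change — [fudamgev]
  (4) Spirantization: [fudamgev] → [fuzamgev]

[fafitmop], [molemteg], [fuzamgev]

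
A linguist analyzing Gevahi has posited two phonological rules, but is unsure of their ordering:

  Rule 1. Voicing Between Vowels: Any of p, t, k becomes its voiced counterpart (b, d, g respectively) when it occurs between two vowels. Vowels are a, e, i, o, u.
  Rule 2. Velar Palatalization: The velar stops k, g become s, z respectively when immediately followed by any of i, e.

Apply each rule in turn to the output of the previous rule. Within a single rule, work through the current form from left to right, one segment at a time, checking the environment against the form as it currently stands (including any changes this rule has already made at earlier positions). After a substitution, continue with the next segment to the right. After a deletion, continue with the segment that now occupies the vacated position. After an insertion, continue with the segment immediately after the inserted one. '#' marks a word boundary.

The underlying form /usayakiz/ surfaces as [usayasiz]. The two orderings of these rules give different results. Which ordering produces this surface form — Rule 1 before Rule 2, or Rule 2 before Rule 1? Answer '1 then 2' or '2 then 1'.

Order 1 then 2:
  1 Voicing Between Vowels: [usayakiz] → [usayagiz]
  2 Velar Palatalization: [usayagiz] → [usayaziz]
  result: [usayaziz]
Order 2 then 1:
  2 Velar Palatalization: [usayakiz] → [usayasiz]
  1 Voicing Between Vowels: no change — [usayasiz]
  result: [usayasiz]

2 then 1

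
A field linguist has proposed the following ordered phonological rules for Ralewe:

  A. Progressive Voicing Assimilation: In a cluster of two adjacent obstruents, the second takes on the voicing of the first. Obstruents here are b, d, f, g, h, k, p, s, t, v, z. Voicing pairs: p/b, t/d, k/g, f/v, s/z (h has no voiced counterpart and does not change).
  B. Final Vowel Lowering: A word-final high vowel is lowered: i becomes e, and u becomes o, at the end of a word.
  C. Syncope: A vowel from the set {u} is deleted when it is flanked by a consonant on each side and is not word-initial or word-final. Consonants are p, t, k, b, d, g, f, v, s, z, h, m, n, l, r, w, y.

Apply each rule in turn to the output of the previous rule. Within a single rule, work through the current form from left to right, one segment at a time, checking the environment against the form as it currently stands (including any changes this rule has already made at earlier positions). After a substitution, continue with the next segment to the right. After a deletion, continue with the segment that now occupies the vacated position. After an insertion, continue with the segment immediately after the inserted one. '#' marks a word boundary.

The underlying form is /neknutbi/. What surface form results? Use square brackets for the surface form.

[nekntpe]

A Progressive Voicing Assimilation: [neknutbi] → [neknutpi]
B Final Vowel Lowering: [neknutpi] → [neknutpe]
C Syncope: [neknutpe] → [nekntpe]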